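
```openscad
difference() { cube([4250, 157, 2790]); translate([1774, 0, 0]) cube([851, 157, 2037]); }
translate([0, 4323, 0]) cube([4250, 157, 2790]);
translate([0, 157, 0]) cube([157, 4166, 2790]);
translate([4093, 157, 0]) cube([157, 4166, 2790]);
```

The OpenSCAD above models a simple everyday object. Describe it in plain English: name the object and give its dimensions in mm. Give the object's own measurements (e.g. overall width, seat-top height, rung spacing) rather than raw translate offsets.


A single room: four walls, each 2790 mm tall and 157 mm thick, enclosing an outside footprint 4250×4480 mm (x × y), no floor or roof. The front and back walls (−y and +y sides) run the full x-width; the side walls fit between their inner faces. A door opening 851 mm wide and 2037 mm tall is cut through the front wall from the floor up, its −x edge 1774 mm from the wall's −x end.


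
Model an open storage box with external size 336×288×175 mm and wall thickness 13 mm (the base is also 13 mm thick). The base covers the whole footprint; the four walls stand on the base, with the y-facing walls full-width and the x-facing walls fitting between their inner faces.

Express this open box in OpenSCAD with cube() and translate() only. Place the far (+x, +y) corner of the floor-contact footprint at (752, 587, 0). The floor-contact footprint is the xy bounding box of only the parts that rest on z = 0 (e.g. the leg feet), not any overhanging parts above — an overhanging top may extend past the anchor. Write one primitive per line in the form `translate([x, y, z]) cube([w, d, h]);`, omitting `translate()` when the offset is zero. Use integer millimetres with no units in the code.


translate([416, 299, 0]) cube([336, 288, 13]);
translate([416, 299, 13]) cube([336, 13, 162]);
translate([416, 574, 13]) cube([336, 13, 162]);
translate([416, 312, 13]) cube([13, 262, 162]);
translate([739, 312, 13]) cube([13, 262, 162]);


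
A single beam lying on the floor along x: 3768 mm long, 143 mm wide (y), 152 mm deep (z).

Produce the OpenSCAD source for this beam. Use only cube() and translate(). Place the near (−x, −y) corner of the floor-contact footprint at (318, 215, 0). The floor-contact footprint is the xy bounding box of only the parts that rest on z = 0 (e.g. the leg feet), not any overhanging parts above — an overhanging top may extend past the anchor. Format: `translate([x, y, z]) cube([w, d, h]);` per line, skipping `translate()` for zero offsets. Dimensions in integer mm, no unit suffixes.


translate([318, 215, 0]) cube([3768, 143, 152]);


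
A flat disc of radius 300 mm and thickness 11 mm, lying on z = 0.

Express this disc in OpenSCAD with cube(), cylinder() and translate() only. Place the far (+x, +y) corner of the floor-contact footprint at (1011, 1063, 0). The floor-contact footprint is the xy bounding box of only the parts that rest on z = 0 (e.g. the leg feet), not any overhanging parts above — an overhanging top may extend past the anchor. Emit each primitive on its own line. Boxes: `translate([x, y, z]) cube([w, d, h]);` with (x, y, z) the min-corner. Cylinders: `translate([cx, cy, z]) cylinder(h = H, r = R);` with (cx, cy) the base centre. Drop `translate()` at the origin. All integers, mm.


translate([711, 763, 0]) cylinder(h = 11, r = 300);


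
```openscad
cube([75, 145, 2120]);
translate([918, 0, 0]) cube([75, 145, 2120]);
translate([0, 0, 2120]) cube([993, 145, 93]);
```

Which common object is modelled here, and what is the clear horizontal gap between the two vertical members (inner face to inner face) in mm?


A door frame. The clear opening width is 843 mm.

Two 2120 mm tall posts with a header on top — a door frame. The left jamb is 75 mm wide at x = 0; the right jamb starts at x = 918. The clear opening is 918 − 75 = 843 mm.


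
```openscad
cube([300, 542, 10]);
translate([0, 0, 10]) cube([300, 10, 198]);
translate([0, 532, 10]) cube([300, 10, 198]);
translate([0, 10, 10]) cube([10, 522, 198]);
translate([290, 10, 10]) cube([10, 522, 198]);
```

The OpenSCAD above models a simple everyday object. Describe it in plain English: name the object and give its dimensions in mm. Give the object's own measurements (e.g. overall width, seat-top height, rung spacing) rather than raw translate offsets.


An open-topped rectangular box: outside dimensions 300×542×208 mm, with a uniform wall and base thickness of 10 mm. The base is a full 300×542 slab on the floor; four walls sit on top of the base. The front and back walls (the −y and +y sides) span the full width; the two side walls fit between them.


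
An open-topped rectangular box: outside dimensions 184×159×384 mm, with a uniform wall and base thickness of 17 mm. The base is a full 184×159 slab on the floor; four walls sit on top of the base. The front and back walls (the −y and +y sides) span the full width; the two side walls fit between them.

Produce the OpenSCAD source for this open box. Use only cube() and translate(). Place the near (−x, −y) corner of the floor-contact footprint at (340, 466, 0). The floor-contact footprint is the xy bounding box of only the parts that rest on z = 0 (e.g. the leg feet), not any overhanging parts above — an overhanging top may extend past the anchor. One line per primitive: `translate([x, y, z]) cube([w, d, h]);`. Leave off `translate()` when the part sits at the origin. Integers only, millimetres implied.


translate([340, 466, 0]) cube([184, 159, 17]);
translate([340, 466, 17]) cube([184, 17, 367]);
translate([340, 608, 17]) cube([184, 17, 367]);
translate([340, 483, 17]) cube([17, 125, 367]);
translate([507, 483, 17]) cube([17, 125, 367]);


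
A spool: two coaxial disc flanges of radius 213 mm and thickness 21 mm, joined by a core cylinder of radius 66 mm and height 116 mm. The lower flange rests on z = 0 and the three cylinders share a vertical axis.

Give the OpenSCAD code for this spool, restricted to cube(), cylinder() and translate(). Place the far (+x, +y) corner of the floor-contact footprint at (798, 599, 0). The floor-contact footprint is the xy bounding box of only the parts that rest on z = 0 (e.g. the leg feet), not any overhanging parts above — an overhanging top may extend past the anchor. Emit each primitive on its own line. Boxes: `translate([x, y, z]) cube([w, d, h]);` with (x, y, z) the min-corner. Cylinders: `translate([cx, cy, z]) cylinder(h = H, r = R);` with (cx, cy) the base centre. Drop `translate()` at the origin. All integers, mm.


translate([585, 386, 0]) cylinder(h = 21, r = 213);
translate([585, 386, 21]) cylinder(h = 116, r = 66);
translate([585, 386, 137]) cylinder(h = 21, r = 213);


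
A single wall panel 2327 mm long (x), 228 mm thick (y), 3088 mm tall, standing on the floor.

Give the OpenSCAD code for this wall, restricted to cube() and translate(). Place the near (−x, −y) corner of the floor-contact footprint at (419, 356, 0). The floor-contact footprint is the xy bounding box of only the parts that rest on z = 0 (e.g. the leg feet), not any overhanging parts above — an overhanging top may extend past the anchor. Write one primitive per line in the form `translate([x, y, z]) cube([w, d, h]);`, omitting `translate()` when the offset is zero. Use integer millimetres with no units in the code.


translate([419, 356, 0]) cube([2327, 228, 3088]);


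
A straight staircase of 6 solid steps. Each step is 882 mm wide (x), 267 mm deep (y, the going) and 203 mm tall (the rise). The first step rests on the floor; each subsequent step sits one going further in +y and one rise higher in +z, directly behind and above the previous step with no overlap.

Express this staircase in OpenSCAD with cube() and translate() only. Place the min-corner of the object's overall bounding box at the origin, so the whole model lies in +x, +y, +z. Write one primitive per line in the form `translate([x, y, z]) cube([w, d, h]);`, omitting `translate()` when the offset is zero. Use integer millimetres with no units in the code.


cube([882, 267, 203]);
translate([0, 267, 203]) cube([882, 267, 203]);
translate([0, 534, 406]) cube([882, 267, 203]);
translate([0, 801, 609]) cube([882, 267, 203]);
translate([0, 1068, 812]) cube([882, 267, 203]);
translate([0, 1335, 1015]) cube([882, 267, 203]);


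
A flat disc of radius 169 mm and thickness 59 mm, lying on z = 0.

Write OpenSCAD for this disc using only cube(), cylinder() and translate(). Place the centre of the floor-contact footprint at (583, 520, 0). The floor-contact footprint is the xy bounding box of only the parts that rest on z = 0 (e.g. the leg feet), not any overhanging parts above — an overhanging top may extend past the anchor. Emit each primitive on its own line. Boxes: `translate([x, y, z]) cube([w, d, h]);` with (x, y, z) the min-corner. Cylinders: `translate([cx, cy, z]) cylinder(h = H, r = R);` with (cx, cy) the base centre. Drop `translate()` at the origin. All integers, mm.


translate([583, 520, 0]) cylinder(h = 59, r = 169);


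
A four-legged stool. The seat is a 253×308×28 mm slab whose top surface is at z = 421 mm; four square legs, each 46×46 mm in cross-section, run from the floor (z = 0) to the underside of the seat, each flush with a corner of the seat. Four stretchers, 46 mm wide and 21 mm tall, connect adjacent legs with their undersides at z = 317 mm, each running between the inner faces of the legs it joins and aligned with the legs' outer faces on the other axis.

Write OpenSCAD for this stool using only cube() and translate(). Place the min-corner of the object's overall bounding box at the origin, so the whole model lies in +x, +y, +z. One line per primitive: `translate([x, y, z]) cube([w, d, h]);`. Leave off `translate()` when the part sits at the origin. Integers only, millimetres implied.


translate([0, 0, 393]) cube([253, 308, 28]);
cube([46, 46, 393]);
translate([207, 0, 0]) cube([46, 46, 393]);
translate([0, 262, 0]) cube([46, 46, 393]);
translate([207, 262, 0]) cube([46, 46, 393]);
translate([46, 0, 317]) cube([161, 46, 21]);
translate([46, 262, 317]) cube([161, 46, 21]);
translate([0, 46, 317]) cube([46, 216, 21]);
translate([207, 46, 317]) cube([46, 216, 21]);


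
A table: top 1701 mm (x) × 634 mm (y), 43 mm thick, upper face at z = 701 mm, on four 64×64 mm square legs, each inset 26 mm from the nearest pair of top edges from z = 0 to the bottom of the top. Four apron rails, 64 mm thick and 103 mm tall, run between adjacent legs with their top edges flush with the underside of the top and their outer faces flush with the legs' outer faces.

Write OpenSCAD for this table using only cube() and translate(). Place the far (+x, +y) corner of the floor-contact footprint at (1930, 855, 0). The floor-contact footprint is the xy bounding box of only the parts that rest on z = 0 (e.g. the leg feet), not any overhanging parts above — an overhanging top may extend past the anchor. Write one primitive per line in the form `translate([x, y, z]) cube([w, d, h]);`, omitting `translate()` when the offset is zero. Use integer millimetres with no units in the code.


translate([255, 247, 658]) cube([1701, 634, 43]);
translate([281, 273, 0]) cube([64, 64, 658]);
translate([1866, 273, 0]) cube([64, 64, 658]);
translate([281, 791, 0]) cube([64, 64, 658]);
translate([1866, 791, 0]) cube([64, 64, 658]);
translate([345, 273, 555]) cube([1521, 64, 103]);
translate([345, 791, 555]) cube([1521, 64, 103]);
translate([281, 337, 555]) cube([64, 454, 103]);
translate([1866, 337, 555]) cube([64, 454, 103]);


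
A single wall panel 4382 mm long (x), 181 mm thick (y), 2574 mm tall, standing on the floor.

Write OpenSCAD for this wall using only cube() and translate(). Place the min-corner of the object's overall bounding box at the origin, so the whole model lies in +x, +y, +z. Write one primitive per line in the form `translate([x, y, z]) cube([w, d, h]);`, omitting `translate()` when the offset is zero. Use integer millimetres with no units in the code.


cube([4382, 181, 2574]);


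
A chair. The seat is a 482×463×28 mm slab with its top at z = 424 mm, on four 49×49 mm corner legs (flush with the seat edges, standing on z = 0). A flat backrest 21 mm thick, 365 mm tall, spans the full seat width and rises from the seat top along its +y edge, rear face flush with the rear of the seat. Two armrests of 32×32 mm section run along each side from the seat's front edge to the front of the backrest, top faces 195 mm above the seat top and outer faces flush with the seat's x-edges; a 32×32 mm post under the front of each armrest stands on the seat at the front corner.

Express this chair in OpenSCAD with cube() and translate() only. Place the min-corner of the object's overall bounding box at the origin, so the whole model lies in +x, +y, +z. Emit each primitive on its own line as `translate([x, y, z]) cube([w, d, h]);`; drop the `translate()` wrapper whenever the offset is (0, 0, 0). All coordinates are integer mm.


translate([0, 0, 396]) cube([482, 463, 28]);
cube([49, 49, 396]);
translate([433, 0, 0]) cube([49, 49, 396]);
translate([0, 414, 0]) cube([49, 49, 396]);
translate([433, 414, 0]) cube([49, 49, 396]);
translate([0, 442, 424]) cube([482, 21, 365]);
translate([0, 0, 587]) cube([32, 442, 32]);
translate([450, 0, 587]) cube([32, 442, 32]);
translate([0, 0, 424]) cube([32, 32, 163]);
translate([450, 0, 424]) cube([32, 32, 163]);


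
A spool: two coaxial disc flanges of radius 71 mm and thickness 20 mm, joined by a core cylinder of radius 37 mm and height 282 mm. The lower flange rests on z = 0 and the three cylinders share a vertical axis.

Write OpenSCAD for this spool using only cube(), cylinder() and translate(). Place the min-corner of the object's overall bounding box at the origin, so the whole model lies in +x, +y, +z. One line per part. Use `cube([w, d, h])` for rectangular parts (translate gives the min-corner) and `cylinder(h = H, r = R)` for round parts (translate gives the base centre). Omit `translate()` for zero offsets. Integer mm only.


translate([71, 71, 0]) cylinder(h = 20, r = 71);
translate([71, 71, 20]) cylinder(h = 282, r = 37);
translate([71, 71, 302]) cylinder(h = 20, r = 71);


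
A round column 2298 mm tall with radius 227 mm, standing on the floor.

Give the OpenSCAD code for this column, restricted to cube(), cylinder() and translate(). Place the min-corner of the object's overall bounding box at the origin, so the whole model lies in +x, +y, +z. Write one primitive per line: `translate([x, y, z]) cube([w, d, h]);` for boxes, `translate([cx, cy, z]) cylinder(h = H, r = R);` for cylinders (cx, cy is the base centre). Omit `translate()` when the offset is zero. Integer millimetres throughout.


translate([227, 227, 0]) cylinder(h = 2298, r = 227);


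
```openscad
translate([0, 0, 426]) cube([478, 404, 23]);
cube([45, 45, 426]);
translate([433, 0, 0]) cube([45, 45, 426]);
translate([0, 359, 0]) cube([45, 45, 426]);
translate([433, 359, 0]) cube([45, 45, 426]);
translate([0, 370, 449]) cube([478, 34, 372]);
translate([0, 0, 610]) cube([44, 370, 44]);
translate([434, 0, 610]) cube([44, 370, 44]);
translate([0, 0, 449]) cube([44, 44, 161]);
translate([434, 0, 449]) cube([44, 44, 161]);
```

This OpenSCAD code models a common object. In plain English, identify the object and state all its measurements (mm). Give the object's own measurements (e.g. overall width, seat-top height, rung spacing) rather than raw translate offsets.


A chair. The seat is a 478×404×23 mm slab with its top at z = 449 mm, on four 45×45 mm corner legs (flush with the seat edges, standing on z = 0). A flat backrest 34 mm thick, 372 mm tall, spans the full seat width and rises from the seat top along its +y edge, rear face flush with the rear of the seat. Two armrests of 44×44 mm section run along each side from the seat's front edge to the front of the backrest, top faces 205 mm above the seat top and outer faces flush with the seat's x-edges; a 44×44 mm post under the front of each armrest stands on the seat at the front corner.


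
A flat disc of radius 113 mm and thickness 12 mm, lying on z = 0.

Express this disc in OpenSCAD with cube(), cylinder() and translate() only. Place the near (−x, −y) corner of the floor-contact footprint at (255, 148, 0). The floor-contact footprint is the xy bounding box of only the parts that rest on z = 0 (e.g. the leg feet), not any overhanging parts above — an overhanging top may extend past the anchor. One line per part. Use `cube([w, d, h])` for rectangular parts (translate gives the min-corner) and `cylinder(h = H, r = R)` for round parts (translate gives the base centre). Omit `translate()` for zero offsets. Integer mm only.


translate([368, 261, 0]) cylinder(h = 12, r = 113);


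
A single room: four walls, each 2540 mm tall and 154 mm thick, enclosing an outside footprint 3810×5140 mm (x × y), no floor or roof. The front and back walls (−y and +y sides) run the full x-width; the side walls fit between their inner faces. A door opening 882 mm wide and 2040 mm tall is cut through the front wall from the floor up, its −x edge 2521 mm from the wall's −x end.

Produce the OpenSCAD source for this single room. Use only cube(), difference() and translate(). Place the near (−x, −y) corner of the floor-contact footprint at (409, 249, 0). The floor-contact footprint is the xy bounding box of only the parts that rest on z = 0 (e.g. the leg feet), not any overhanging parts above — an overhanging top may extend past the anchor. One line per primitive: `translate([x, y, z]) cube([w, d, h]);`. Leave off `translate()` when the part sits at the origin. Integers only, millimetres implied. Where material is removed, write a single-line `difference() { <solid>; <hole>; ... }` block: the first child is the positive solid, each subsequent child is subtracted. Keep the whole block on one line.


difference() { translate([409, 249, 0]) cube([3810, 154, 2540]); translate([2930, 249, 0]) cube([882, 154, 2040]); }
translate([409, 5235, 0]) cube([3810, 154, 2540]);
translate([409, 403, 0]) cube([154, 4832, 2540]);
translate([4065, 403, 0]) cube([154, 4832, 2540]);


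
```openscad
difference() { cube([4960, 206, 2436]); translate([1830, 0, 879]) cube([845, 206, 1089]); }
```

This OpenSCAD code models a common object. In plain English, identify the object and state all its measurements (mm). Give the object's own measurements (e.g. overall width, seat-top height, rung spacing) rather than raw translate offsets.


A wall 4960 mm long (x), 206 mm thick (y), 2436 mm tall, with a rectangular window opening cut through it. The opening is 845 mm wide and 1089 mm tall; its sill is at z = 879 mm and its near (−x) edge is 1830 mm from the wall's −x end. The opening passes through the full wall thickness.


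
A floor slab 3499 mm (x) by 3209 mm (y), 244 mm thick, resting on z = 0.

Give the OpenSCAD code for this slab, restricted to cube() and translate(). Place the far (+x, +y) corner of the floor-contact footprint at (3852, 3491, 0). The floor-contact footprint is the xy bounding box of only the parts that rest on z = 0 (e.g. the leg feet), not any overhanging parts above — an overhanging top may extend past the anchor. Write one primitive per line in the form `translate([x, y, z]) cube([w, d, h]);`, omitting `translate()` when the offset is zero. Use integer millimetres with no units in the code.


translate([353, 282, 0]) cube([3499, 3209, 244]);


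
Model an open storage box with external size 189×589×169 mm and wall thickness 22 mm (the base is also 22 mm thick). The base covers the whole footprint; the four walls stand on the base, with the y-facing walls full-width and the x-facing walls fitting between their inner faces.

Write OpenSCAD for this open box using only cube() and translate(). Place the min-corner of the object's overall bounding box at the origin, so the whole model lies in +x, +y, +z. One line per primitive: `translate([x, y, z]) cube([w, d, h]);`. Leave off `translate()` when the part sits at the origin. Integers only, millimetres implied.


cube([189, 589, 22]);
translate([0, 0, 22]) cube([189, 22, 147]);
translate([0, 567, 22]) cube([189, 22, 147]);
translate([0, 22, 22]) cube([22, 545, 147]);
translate([167, 22, 22]) cube([22, 545, 147]);


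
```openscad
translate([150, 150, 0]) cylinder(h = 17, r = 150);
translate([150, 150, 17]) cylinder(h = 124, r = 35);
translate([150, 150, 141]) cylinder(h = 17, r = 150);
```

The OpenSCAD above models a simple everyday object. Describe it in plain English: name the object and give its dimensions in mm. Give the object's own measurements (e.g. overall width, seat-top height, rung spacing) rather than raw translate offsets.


A spool: two coaxial disc flanges of radius 150 mm and thickness 17 mm, joined by a core cylinder of radius 35 mm and height 124 mm. The lower flange rests on z = 0 and the three cylinders share a vertical axis.


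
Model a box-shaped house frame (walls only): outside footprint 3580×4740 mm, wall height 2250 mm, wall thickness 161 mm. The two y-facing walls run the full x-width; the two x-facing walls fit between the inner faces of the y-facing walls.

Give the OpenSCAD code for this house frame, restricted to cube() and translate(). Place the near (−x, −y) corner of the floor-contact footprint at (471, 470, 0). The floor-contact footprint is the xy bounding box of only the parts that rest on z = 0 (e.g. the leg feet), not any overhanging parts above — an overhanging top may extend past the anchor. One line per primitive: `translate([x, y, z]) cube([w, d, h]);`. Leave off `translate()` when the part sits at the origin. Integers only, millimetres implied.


translate([471, 470, 0]) cube([3580, 161, 2250]);
translate([471, 5049, 0]) cube([3580, 161, 2250]);
translate([471, 631, 0]) cube([161, 4418, 2250]);
translate([3890, 631, 0]) cube([161, 4418, 2250]);


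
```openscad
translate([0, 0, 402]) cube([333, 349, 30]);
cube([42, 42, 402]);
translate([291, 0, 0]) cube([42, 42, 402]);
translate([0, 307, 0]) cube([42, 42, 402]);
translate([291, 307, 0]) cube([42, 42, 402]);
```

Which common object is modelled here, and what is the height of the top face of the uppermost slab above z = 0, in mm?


A stool. The seat height is 432 mm.

A 333×349×30 slab at z = 402 on four corner posts — a stool. The seat top is 402 + 30 = 432 mm.


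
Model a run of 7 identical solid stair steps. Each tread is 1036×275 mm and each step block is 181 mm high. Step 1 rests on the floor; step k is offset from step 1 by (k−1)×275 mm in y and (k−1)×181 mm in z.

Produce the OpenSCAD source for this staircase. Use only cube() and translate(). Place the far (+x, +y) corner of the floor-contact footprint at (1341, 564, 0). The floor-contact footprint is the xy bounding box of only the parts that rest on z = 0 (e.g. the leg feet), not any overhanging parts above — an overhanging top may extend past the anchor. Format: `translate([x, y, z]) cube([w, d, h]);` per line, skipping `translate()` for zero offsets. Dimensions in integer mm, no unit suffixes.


translate([305, 289, 0]) cube([1036, 275, 181]);
translate([305, 564, 181]) cube([1036, 275, 181]);
translate([305, 839, 362]) cube([1036, 275, 181]);
translate([305, 1114, 543]) cube([1036, 275, 181]);
translate([305, 1389, 724]) cube([1036, 275, 181]);
translate([305, 1664, 905]) cube([1036, 275, 181]);
translate([305, 1939, 1086]) cube([1036, 275, 181]);


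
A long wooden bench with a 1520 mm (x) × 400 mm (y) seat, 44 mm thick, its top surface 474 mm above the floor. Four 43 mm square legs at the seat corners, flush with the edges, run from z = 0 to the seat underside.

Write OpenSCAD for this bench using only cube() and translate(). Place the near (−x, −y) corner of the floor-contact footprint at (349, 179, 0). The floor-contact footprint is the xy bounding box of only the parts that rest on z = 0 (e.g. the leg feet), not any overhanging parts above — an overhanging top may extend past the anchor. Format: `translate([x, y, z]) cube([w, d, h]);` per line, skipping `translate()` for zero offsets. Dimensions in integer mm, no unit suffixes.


// leg_h = 474 − 44 = 430
translate([349, 179, 430]) cube([1520, 400, 44]);
translate([349, 179, 0]) cube([43, 43, 430]);
translate([349, 536, 0]) cube([43, 43, 430]);
translate([1826, 179, 0]) cube([43, 43, 430]);
translate([1826, 536, 0]) cube([43, 43, 430]);


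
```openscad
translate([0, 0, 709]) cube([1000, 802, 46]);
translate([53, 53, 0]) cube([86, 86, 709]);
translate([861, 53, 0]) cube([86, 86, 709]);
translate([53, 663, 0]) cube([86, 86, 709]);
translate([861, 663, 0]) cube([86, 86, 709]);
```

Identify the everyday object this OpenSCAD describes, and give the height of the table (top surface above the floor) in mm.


A table. The table height is 755 mm.

A 1000×802×46 slab sits at z = 709 on four 86 mm square posts — a table. The top surface is at 709 + 46 = 755 mm.


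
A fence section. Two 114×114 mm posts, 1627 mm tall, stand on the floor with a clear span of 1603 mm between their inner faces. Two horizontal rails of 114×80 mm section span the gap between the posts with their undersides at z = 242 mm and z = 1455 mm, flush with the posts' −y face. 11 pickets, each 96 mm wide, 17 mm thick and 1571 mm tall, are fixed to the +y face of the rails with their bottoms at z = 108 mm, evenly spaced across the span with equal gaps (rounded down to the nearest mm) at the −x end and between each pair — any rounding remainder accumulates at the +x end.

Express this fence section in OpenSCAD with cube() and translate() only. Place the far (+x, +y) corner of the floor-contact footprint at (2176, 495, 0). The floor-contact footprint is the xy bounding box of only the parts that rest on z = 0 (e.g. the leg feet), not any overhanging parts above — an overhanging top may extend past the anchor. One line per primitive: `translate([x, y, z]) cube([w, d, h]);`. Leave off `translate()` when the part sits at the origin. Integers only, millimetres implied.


translate([345, 381, 0]) cube([114, 114, 1627]);
translate([2062, 381, 0]) cube([114, 114, 1627]);
translate([459, 381, 242]) cube([1603, 114, 80]);
translate([459, 381, 1455]) cube([1603, 114, 80]);
translate([504, 495, 108]) cube([96, 17, 1571]);
translate([645, 495, 108]) cube([96, 17, 1571]);
translate([786, 495, 108]) cube([96, 17, 1571]);
translate([927, 495, 108]) cube([96, 17, 1571]);
translate([1068, 495, 108]) cube([96, 17, 1571]);
translate([1209, 495, 108]) cube([96, 17, 1571]);
translate([1350, 495, 108]) cube([96, 17, 1571]);
translate([1491, 495, 108]) cube([96, 17, 1571]);
translate([1632, 495, 108]) cube([96, 17, 1571]);
translate([1773, 495, 108]) cube([96, 17, 1571]);
translate([1914, 495, 108]) cube([96, 17, 1571]);


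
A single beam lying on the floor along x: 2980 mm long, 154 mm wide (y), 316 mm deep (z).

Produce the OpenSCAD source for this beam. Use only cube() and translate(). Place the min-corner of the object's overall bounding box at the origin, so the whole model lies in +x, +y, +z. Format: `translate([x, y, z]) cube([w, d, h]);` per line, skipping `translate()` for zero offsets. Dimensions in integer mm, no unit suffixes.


cube([2980, 154, 316]);


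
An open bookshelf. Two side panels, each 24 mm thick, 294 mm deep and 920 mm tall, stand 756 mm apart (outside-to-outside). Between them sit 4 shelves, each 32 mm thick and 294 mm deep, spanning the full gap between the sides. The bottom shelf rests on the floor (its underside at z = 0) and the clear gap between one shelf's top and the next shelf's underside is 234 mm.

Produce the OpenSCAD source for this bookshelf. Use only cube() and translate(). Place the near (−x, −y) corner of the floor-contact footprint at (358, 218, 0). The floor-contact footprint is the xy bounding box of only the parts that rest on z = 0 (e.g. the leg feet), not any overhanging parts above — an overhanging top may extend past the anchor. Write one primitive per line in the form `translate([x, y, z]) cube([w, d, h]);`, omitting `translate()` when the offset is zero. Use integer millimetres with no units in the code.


translate([358, 218, 0]) cube([24, 294, 920]);
translate([1090, 218, 0]) cube([24, 294, 920]);
translate([382, 218, 0]) cube([708, 294, 32]);
translate([382, 218, 266]) cube([708, 294, 32]);
translate([382, 218, 532]) cube([708, 294, 32]);
translate([382, 218, 798]) cube([708, 294, 32]);


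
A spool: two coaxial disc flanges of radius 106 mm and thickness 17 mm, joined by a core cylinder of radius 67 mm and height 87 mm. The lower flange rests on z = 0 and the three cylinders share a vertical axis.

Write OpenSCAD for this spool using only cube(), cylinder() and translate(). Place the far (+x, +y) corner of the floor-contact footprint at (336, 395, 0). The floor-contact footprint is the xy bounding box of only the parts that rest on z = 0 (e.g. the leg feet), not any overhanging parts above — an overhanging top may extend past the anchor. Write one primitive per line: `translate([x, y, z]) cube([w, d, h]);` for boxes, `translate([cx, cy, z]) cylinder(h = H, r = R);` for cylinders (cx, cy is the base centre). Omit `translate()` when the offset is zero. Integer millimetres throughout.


translate([230, 289, 0]) cylinder(h = 17, r = 106);
translate([230, 289, 17]) cylinder(h = 87, r = 67);
translate([230, 289, 104]) cylinder(h = 17, r = 106);


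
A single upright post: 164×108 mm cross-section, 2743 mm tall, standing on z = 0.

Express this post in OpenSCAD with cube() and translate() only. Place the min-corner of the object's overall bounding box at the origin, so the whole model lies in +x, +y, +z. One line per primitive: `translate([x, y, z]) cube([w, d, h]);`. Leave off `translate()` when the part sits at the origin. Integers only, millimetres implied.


cube([164, 108, 2743]);


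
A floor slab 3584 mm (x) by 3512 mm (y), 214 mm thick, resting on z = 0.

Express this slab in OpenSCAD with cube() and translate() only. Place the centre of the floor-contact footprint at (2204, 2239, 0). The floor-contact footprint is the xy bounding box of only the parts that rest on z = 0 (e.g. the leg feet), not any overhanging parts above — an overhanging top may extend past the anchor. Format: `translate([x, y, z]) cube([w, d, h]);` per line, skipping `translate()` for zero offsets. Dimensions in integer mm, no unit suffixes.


translate([412, 483, 0]) cube([3584, 3512, 214]);


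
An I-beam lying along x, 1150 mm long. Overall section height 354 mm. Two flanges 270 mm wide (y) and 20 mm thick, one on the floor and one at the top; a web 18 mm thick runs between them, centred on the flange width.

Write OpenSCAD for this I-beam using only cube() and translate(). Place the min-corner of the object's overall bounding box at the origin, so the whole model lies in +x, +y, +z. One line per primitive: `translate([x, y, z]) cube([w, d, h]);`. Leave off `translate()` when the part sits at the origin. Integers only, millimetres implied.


cube([1150, 270, 20]);
translate([0, 126, 20]) cube([1150, 18, 314]);
translate([0, 0, 334]) cube([1150, 270, 20]);


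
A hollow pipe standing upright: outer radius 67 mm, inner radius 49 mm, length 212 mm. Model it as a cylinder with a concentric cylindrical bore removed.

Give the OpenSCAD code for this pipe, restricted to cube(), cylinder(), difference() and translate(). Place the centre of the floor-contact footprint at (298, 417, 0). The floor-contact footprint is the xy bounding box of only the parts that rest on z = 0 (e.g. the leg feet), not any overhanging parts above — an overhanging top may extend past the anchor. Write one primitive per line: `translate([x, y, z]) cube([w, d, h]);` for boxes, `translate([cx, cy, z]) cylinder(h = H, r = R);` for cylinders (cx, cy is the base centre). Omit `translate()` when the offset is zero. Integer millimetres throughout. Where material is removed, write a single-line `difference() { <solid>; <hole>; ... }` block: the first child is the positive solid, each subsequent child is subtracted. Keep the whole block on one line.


difference() { translate([298, 417, 0]) cylinder(h = 212, r = 67); translate([298, 417, 0]) cylinder(h = 212, r = 49); }


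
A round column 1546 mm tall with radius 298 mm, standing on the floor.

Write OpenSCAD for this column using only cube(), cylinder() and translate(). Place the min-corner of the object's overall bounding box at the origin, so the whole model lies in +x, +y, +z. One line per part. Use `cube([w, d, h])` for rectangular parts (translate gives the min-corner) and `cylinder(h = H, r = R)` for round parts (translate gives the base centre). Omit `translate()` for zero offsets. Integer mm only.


translate([298, 298, 0]) cylinder(h = 1546, r = 298);


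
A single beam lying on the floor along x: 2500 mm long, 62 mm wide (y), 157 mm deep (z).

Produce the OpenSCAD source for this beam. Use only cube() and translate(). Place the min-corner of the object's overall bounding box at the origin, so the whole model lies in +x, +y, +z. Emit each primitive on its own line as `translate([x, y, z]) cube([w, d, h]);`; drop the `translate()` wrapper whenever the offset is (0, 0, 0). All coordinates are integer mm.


cube([2500, 62, 157]);


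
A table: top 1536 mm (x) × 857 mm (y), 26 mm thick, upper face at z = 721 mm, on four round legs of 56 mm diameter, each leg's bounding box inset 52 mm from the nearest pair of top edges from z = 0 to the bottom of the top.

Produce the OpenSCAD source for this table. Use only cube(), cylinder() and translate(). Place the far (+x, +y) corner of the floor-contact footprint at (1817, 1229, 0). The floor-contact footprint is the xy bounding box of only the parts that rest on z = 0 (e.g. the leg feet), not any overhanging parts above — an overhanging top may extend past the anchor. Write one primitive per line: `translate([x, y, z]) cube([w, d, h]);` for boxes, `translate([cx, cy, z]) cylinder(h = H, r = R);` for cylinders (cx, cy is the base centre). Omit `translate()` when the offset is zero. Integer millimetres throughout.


translate([333, 424, 695]) cube([1536, 857, 26]);
translate([413, 504, 0]) cylinder(h = 695, r = 28);
translate([1789, 504, 0]) cylinder(h = 695, r = 28);
translate([413, 1201, 0]) cylinder(h = 695, r = 28);
translate([1789, 1201, 0]) cylinder(h = 695, r = 28);


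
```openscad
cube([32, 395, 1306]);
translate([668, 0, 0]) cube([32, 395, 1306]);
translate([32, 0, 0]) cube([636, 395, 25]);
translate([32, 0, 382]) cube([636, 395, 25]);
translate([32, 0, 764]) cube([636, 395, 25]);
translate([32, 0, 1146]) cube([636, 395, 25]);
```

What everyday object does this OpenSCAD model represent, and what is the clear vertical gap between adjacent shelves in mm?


A bookshelf. The clear shelf gap is 357 mm.

Two tall side panels with 4 horizontal boards between them — a bookshelf. The first two shelf undersides are at z = 0 and z = 382; with shelf thickness 25, the clear gap is 382 − 0 − 25 = 357 mm.


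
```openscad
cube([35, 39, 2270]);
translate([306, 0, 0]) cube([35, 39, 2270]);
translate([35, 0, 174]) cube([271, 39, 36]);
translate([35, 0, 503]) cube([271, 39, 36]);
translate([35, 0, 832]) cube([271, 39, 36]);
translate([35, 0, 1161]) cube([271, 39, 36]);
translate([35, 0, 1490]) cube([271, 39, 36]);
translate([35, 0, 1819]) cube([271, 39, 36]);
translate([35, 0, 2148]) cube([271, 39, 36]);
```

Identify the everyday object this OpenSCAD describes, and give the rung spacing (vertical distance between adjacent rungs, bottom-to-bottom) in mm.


A ladder. The rung spacing is 329 mm.

Two tall 35×39 posts with 7 short bars between them — a ladder. Adjacent rungs sit at z = 174 and z = 503, so the spacing is 503 − 174 = 329 mm.


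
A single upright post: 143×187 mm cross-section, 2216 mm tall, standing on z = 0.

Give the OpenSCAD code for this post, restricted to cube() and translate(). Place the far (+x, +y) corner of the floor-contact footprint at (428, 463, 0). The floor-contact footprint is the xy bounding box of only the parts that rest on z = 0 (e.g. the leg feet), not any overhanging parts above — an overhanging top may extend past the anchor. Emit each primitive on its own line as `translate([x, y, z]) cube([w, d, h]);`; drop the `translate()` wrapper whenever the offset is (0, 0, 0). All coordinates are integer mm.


translate([285, 276, 0]) cube([143, 187, 2216]);


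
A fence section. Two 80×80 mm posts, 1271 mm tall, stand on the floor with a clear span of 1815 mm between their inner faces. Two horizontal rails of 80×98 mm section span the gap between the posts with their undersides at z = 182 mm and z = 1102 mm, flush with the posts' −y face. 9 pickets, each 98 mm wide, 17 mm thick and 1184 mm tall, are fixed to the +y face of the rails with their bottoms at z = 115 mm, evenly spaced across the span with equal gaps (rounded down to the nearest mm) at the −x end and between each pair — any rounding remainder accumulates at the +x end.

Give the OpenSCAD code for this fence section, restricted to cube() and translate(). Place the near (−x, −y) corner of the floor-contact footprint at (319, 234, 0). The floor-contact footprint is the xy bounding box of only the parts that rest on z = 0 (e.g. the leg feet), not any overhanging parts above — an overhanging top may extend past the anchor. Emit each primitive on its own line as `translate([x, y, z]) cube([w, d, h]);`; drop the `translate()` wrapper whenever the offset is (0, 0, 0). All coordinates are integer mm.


translate([319, 234, 0]) cube([80, 80, 1271]);
translate([2214, 234, 0]) cube([80, 80, 1271]);
translate([399, 234, 182]) cube([1815, 80, 98]);
translate([399, 234, 1102]) cube([1815, 80, 98]);
translate([492, 314, 115]) cube([98, 17, 1184]);
translate([683, 314, 115]) cube([98, 17, 1184]);
translate([874, 314, 115]) cube([98, 17, 1184]);
translate([1065, 314, 115]) cube([98, 17, 1184]);
translate([1256, 314, 115]) cube([98, 17, 1184]);
translate([1447, 314, 115]) cube([98, 17, 1184]);
translate([1638, 314, 115]) cube([98, 17, 1184]);
translate([1829, 314, 115]) cube([98, 17, 1184]);
translate([2020, 314, 115]) cube([98, 17, 1184]);


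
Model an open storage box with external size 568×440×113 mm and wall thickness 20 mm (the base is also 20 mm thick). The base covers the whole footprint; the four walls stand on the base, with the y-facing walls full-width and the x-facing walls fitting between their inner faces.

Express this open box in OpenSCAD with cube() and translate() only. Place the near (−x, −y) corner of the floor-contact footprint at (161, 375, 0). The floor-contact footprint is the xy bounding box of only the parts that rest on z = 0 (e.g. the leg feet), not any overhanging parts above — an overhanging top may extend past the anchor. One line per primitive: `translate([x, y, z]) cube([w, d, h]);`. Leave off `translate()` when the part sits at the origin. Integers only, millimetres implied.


translate([161, 375, 0]) cube([568, 440, 20]);
translate([161, 375, 20]) cube([568, 20, 93]);
translate([161, 795, 20]) cube([568, 20, 93]);
translate([161, 395, 20]) cube([20, 400, 93]);
translate([709, 395, 20]) cube([20, 400, 93]);


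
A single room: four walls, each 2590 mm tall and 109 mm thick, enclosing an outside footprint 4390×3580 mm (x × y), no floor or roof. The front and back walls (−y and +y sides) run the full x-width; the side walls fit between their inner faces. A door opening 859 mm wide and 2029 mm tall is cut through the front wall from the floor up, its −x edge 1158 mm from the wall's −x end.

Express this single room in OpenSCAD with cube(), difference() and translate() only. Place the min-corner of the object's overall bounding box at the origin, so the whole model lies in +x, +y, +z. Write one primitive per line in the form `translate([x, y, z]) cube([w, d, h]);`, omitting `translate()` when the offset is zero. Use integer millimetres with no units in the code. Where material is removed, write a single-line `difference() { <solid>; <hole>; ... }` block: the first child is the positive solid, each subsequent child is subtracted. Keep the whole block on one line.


difference() { cube([4390, 109, 2590]); translate([1158, 0, 0]) cube([859, 109, 2029]); }
translate([0, 3471, 0]) cube([4390, 109, 2590]);
translate([0, 109, 0]) cube([109, 3362, 2590]);
translate([4281, 109, 0]) cube([109, 3362, 2590]);
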